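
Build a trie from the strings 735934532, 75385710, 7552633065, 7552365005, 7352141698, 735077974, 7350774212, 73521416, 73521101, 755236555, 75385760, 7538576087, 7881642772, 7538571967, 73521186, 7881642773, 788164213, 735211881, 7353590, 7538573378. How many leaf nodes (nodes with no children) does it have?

A leaf is a node with no children — equivalently, the end of a word that is not a proper prefix of any other stored word.
Those words: "7350774212", "735077974", "73521101", "73521186", "735211881", "7352141698", "7353590", "735934532", "75385710", "7538571967", "7538573378", "7538576087", "7552365005", "755236555", "7552633065", "788164213", "7881642772", "7881642773"
Leaf count: 18

18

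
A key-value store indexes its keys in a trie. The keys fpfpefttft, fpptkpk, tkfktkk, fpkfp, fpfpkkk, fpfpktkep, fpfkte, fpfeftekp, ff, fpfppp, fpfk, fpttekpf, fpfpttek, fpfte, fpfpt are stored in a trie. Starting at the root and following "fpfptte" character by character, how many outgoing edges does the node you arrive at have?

Follow the path "fpfptte" to its node, then look at its outgoing edges.
Distinct next characters after "fpfptte": k.
That node has 1 child edge.

1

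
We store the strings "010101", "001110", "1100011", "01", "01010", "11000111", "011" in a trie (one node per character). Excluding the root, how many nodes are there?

20

Insert word by word; a character creates a node only if that edge doesn't already exist:
  "010101" → 6 new (0, 1, 0, 1, 0, 1)
  "001110" → prefix "0" already present; 5 new (0, 1, 1, 1, 0)
  "1100011" → 7 new (1, 1, 0, 0, 0, 1, 1)
  "01" → prefix "01" already present; 0 new (none)
  "01010" → prefix "01010" already present; 0 new (none)
  "11000111" → prefix "1100011" already present; 1 new (1)
  "011" → prefix "01" already present; 1 new (1)
Total nodes = 6 + 5 + 7 + 0 + 0 + 1 + 1 = 20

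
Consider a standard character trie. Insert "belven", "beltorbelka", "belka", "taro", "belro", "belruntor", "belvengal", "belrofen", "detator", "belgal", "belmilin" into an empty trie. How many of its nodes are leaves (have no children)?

Leaves are exactly the stored words that no other stored word extends.
Those words: "belgal", "belka", "belmilin", "belrofen", "belruntor", "beltorbelka", "belvengal", "detator", "taro"
Leaf count: 9

9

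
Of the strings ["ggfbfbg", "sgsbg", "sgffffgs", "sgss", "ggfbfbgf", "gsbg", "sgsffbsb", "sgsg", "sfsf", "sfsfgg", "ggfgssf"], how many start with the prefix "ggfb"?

Traverse to the node for "ggfb", then collect every word in that subtree.
Words under "ggfb": ggfbfbg, ggfbfbgf
Count: 2

2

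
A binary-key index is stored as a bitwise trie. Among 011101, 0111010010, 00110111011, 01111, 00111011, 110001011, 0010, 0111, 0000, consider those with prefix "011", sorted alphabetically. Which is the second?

DFS of the "011" subtree visits, in order: "0111", "011101", "0111010010", "01111"
The 2nd is 011101.

011101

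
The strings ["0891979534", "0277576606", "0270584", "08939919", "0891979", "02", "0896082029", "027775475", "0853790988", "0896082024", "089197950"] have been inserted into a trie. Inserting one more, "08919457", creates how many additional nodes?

"08919" is already a path in the trie; the remaining "457" must be added.
So 8 − 5 = 3 new nodes.

3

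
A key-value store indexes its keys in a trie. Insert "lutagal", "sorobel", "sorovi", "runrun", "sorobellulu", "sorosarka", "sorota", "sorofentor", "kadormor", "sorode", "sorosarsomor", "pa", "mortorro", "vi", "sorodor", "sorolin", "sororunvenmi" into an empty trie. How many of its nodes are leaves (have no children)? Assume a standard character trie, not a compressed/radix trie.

Leaves are exactly the stored words that no other stored word extends.
Those words: "kadormor", "lutagal", "mortorro", "pa", "runrun", "sorobellulu", "sorode", "sorodor", "sorofentor", "sorolin", "sororunvenmi", "sorosarka", "sorosarsomor", "sorota", "sorovi", "vi"
Leaf count: 16

16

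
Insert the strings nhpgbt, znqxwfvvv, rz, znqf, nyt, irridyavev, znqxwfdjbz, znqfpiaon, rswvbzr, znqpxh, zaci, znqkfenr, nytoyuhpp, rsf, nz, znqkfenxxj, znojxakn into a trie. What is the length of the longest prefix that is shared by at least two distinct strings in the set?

The deepest shared node is where two words last agree before diverging.
e.g. "znqkfenr" and "znqkfenxxj" share the prefix "znqkfen" of length 7; no pair shares a longer one.
Longest shared-prefix length: 7

7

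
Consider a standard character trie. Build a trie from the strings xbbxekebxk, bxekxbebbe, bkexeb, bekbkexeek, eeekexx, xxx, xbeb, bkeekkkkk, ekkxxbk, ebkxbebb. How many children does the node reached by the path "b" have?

3

Follow the path "b" to its node, then look at its outgoing edges.
Distinct next characters after "b": e, k, x.
That node has 3 child edges.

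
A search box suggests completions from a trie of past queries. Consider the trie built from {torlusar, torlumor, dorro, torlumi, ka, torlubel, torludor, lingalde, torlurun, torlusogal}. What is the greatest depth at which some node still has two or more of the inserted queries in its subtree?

The deepest shared node is where two words last agree before diverging.
e.g. "torlumi" and "torlumor" share the prefix "torlum" of length 6; no pair shares a longer one.
Longest shared-prefix length: 6

6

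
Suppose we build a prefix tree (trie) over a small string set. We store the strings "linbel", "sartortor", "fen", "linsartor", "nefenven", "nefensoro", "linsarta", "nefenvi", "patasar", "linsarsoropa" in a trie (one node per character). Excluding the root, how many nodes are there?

Trace insertions, counting only characters that open a new branch:
  "linbel" → 6 new (l, i, n, b, e, l)
  "sartortor" → 9 new (s, a, r, t, o, r, t, o, r)
  "fen" → 3 new (f, e, n)
  "linsartor" → prefix "lin" already present; 6 new (s, a, r, t, o, r)
  "nefenven" → 8 new (n, e, f, e, n, v, e, n)
  "nefensoro" → prefix "nefen" already present; 4 new (s, o, r, o)
  "linsarta" → prefix "linsart" already present; 1 new (a)
  "nefenvi" → prefix "nefenv" already present; 1 new (i)
  "patasar" → 7 new (p, a, t, a, s, a, r)
  "linsarsoropa" → prefix "linsar" already present; 6 new (s, o, r, o, p, a)
Total nodes = 6 + 9 + 3 + 6 + 8 + 4 + 1 + 1 + 7 + 6 = 51

51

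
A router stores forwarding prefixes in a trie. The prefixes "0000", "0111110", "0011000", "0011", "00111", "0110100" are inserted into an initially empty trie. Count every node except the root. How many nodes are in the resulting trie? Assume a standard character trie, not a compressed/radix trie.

20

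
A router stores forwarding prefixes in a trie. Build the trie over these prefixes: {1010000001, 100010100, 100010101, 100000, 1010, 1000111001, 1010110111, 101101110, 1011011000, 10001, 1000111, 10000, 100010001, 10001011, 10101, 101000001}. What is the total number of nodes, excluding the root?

Count nodes per top-level branch (shared prefixes stored once):
  '1'-branch (10000, 100000, 10001, 100010001, 100010100, 100010101, 10001011, 1000111, 1000111001, 1010, 1010000001, 101000001, 10101, 1010110111, 1011011000, 101101110): 45 nodes
Sum: 45

45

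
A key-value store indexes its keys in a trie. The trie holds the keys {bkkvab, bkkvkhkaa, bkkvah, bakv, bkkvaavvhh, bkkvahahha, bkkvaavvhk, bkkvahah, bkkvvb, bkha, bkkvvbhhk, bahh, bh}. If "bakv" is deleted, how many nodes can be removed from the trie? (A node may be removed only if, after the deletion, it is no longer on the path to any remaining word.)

Walk "bakv" from the leaf back toward the root, removing each node that no remaining word uses.
The suffix "kv" (2 nodes) is used only by "bakv"; the node for "ba" still has the child "h", so pruning stops there.
Nodes removed: 2

2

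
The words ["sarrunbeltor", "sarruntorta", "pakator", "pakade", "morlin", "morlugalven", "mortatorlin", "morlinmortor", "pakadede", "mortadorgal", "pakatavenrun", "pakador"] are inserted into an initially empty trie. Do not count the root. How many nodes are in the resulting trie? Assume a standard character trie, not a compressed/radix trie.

Insert word by word; a character creates a node only if that edge doesn't already exist:
  "sarrunbeltor" → 12 new (s, a, r, r, u, n, b, e, l, t, o, r)
  "sarruntorta" → prefix "sarrun" already present; 5 new (t, o, r, t, a)
  "pakator" → 7 new (p, a, k, a, t, o, r)
  "pakade" → prefix "paka" already present; 2 new (d, e)
  "morlin" → 6 new (m, o, r, l, i, n)
  "morlugalven" → prefix "morl" already present; 7 new (u, g, a, l, v, e, n)
  "mortatorlin" → prefix "mor" already present; 8 new (t, a, t, o, r, l, i, n)
  "morlinmortor" → prefix "morlin" already present; 6 new (m, o, r, t, o, r)
  "pakadede" → prefix "pakade" already present; 2 new (d, e)
  "mortadorgal" → prefix "morta" already present; 6 new (d, o, r, g, a, l)
  "pakatavenrun" → prefix "pakat" already present; 7 new (a, v, e, n, r, u, n)
  "pakador" → prefix "pakad" already present; 2 new (o, r)
Total nodes = 12 + 5 + 7 + 2 + 6 + 7 + 8 + 6 + 2 + 6 + 7 + 2 = 70

70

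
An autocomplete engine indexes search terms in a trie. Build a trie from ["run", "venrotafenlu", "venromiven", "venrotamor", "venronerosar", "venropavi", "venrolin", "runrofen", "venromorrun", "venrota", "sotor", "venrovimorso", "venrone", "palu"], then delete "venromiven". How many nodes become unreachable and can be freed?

After clearing the end-marker at "venromiven", prune upward until reaching a node still needed by another word.
The suffix "iven" (4 nodes) is used only by "venromiven"; the node for "venrom" still has the child "o", so pruning stops there.
Nodes removed: 4

4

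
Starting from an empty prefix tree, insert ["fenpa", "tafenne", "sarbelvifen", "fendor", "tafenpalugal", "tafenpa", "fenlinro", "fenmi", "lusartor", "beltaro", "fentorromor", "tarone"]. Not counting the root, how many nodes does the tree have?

Trace insertions, counting only characters that open a new branch:
  "fenpa" → 5 new (f, e, n, p, a)
  "tafenne" → 7 new (t, a, f, e, n, n, e)
  "sarbelvifen" → 11 new (s, a, r, b, e, l, v, i, f, e, n)
  "fendor" → prefix "fen" already present; 3 new (d, o, r)
  "tafenpalugal" → prefix "tafen" already present; 7 new (p, a, l, u, g, a, l)
  "tafenpa" → prefix "tafenpa" already present; 0 new (none)
  "fenlinro" → prefix "fen" already present; 5 new (l, i, n, r, o)
  "fenmi" → prefix "fen" already present; 2 new (m, i)
  "lusartor" → 8 new (l, u, s, a, r, t, o, r)
  "beltaro" → 7 new (b, e, l, t, a, r, o)
  "fentorromor" → prefix "fen" already present; 8 new (t, o, r, r, o, m, o, r)
  "tarone" → prefix "ta" already present; 4 new (r, o, n, e)
Total nodes = 5 + 7 + 11 + 3 + 7 + 0 + 5 + 2 + 8 + 7 + 8 + 4 = 67

67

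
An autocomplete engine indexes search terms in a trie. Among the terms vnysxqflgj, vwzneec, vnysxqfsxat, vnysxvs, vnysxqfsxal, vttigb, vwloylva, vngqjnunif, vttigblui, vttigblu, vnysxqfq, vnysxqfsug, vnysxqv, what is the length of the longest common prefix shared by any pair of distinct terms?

10

The deepest shared node is where two words last agree before diverging.
"vnysxqfsxal" and "vnysxqfsxat" agree on "vnysxqfsxa" (10 characters) before diverging; nothing deeper is shared.
Longest shared-prefix length: 10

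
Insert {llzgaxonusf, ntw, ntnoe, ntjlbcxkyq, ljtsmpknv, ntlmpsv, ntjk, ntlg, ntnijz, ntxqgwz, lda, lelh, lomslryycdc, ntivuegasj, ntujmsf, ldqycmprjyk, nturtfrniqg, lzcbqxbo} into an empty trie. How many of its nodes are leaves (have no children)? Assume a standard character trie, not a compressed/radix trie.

A leaf is a node with no children — equivalently, the end of a word that is not a proper prefix of any other stored word.
Those words: "lda", "ldqycmprjyk", "lelh", "ljtsmpknv", "llzgaxonusf", "lomslryycdc", "lzcbqxbo", "ntivuegasj", "ntjk", "ntjlbcxkyq", "ntlg", "ntlmpsv", "ntnijz", "ntnoe", "ntujmsf", "nturtfrniqg", "ntw", "ntxqgwz"
Leaf count: 18

18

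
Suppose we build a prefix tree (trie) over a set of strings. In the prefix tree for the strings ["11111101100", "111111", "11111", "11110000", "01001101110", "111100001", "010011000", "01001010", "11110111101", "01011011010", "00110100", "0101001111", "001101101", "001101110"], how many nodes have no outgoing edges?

11

A leaf is a node with no children — equivalently, the end of a word that is not a proper prefix of any other stored word.
Those words: "00110100", "001101101", "001101110", "01001010", "010011000", "01001101110", "0101001111", "01011011010", "111100001", "11110111101", "11111101100"
Leaf count: 11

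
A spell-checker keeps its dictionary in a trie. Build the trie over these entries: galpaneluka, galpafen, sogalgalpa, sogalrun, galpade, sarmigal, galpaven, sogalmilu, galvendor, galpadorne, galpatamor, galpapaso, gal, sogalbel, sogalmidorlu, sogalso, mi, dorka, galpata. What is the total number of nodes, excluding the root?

Insert word by word; a character creates a node only if that edge doesn't already exist:
  "galpaneluka" → 11 new (g, a, l, p, a, n, e, l, u, k, a)
  "galpafen" → prefix "galpa" already present; 3 new (f, e, n)
  "sogalgalpa" → 10 new (s, o, g, a, l, g, a, l, p, a)
  "sogalrun" → prefix "sogal" already present; 3 new (r, u, n)
  "galpade" → prefix "galpa" already present; 2 new (d, e)
  "sarmigal" → prefix "s" already present; 7 new (a, r, m, i, g, a, l)
  "galpaven" → prefix "galpa" already present; 3 new (v, e, n)
  "sogalmilu" → prefix "sogal" already present; 4 new (m, i, l, u)
  "galvendor" → prefix "gal" already present; 6 new (v, e, n, d, o, r)
  "galpadorne" → prefix "galpad" already present; 4 new (o, r, n, e)
  "galpatamor" → prefix "galpa" already present; 5 new (t, a, m, o, r)
  "galpapaso" → prefix "galpa" already present; 4 new (p, a, s, o)
  "gal" → prefix "gal" already present; 0 new (none)
  "sogalbel" → prefix "sogal" already present; 3 new (b, e, l)
  "sogalmidorlu" → prefix "sogalmi" already present; 5 new (d, o, r, l, u)
  "sogalso" → prefix "sogal" already present; 2 new (s, o)
  "mi" → 2 new (m, i)
  "dorka" → 5 new (d, o, r, k, a)
  "galpata" → prefix "galpata" already present; 0 new (none)
Total nodes = 11 + 3 + 10 + 3 + 2 + 7 + 3 + 4 + 6 + 4 + 5 + 4 + 0 + 3 + 5 + 2 + 2 + 5 + 0 = 79

79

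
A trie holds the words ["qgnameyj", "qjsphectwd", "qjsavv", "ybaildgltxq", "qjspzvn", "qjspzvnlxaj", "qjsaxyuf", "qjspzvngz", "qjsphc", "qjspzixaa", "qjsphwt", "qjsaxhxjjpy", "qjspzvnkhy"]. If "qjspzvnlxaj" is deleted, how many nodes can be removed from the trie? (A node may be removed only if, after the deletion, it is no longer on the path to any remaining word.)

A node on "qjspzvnlxaj"'s path can go only if nothing else ends at it or branches off below it.
The suffix "lxaj" (4 nodes) is used only by "qjspzvnlxaj"; the node for "qjspzvn" still has the child "g", so pruning stops there.
Nodes removed: 4

4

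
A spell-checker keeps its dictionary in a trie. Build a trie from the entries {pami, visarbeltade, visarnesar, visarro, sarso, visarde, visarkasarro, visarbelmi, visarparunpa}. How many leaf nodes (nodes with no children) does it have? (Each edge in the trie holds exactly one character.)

9

Leaves are exactly the stored words that no other stored word extends.
Those words: "pami", "sarso", "visarbelmi", "visarbeltade", "visarde", "visarkasarro", "visarnesar", "visarparunpa", "visarro"
Leaf count: 9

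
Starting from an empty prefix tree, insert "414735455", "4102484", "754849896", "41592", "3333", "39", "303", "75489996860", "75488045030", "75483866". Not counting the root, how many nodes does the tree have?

Count nodes per top-level branch (shared prefixes stored once):
  '3'-branch (303, 3333, 39): 7 nodes
  '4'-branch (4102484, 414735455, 41592): 17 nodes
  '7'-branch (75483866, 754849896, 75488045030, 75489996860): 27 nodes
Sum: 51

51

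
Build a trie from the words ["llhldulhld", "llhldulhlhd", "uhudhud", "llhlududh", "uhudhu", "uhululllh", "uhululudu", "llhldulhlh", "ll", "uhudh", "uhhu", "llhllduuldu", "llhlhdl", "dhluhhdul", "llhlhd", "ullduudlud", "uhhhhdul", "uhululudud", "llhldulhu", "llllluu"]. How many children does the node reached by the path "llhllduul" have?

Follow the path "llhllduul" to its node, then look at its outgoing edges.
Characters that immediately follow "llhllduul" among the stored strings: {d}.
That node has 1 child edge.

1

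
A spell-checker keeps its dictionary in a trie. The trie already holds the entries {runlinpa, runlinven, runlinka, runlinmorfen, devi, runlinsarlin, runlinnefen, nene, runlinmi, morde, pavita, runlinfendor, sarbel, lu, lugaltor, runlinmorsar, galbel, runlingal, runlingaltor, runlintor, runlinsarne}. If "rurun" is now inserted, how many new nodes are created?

3

"ru" is already a path in the trie; the remaining "run" must be added.
Each of the 3 remaining characters creates one node.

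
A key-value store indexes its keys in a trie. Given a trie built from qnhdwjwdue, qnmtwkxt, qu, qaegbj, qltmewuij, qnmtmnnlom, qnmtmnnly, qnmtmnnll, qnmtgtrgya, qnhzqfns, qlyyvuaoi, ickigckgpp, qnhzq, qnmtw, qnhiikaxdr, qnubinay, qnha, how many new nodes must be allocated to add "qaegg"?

1

Walking "qaegg" from the root, the first 4 characters ("qaeg") follow existing edges; "g" is the first miss.
Each of the 1 remaining characters creates one node.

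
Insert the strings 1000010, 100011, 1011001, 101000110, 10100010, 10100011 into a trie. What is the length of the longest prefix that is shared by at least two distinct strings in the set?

8

Look for the deepest trie node that still has at least two words in its subtree.
e.g. "10100011" and "101000110" share the prefix "10100011" of length 8; no pair shares a longer one.
Longest shared-prefix length: 8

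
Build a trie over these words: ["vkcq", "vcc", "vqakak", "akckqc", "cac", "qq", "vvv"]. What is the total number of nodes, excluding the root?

24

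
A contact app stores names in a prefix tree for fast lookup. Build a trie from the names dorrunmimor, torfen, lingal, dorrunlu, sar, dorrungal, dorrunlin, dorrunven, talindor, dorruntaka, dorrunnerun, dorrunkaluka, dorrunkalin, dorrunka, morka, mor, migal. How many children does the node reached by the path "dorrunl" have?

The children of the "dorrunl" node are the distinct next characters among strings starting with "dorrunl".
Distinct next characters after "dorrunl": i, u.
That node has 2 child edges.

2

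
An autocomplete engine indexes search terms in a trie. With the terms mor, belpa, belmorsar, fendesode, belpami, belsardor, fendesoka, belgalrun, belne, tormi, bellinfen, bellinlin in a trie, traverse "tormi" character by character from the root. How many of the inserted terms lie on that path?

1

Check each prefix of "tormi" against the stored set — each match is an end-marker on the path.
Prefixes of the query that are stored words: "tormi"
Count: 1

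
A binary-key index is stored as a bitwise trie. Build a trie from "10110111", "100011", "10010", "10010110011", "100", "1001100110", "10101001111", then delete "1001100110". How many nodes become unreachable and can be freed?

Walk "1001100110" from the leaf back toward the root, removing each node that no remaining word uses.
The suffix "100110" (6 nodes) is used only by "1001100110"; the node for "1001" still has the child "0", so pruning stops there.
Nodes removed: 6

6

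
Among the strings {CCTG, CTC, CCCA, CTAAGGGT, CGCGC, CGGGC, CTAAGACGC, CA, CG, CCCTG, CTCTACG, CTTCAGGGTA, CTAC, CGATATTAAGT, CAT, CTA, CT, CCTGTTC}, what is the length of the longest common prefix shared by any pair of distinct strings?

Look for the deepest trie node that still has at least two words in its subtree.
e.g. "CTAAGACGC" and "CTAAGGGT" share the prefix "CTAAG" of length 5; no pair shares a longer one.
Longest shared-prefix length: 5

5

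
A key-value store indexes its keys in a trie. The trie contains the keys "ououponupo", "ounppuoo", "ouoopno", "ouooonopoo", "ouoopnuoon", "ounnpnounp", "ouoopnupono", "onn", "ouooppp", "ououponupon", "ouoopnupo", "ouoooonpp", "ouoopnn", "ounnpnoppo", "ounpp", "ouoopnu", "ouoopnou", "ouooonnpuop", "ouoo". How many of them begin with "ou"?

18

Walk to "ou"; the words in its subtree are exactly those with that prefix.
Words under "ou": ounnpnoppo, ounnpnounp, ounpp, ounppuoo, ouoo, ouooonnpuop, ouooonopoo, ouoooonpp, ouoopnn, ouoopno, ouoopnou, ouoopnu, ouoopnuoon, ouoopnupo, ouoopnupono, ouooppp, ououponupo, ououponupon
Count: 18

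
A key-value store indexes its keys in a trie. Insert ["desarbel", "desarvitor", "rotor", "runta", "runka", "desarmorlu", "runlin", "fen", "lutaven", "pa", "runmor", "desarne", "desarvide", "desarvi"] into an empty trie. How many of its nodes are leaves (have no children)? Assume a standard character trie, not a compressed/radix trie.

A leaf is a node with no children — equivalently, the end of a word that is not a proper prefix of any other stored word.
Those words: "desarbel", "desarmorlu", "desarne", "desarvide", "desarvitor", "fen", "lutaven", "pa", "rotor", "runka", "runlin", "runmor", "runta"
Leaf count: 13

13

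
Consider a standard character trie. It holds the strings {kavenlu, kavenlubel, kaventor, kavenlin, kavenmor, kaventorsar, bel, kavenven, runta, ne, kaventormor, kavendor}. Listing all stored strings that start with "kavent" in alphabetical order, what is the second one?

kaventormor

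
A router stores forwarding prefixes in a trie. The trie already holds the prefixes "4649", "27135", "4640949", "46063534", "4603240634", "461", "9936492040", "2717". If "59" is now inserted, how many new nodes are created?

2

Nothing in the trie begins with "5"; the whole of "59" is new.
2 − 0 = 2 new nodes.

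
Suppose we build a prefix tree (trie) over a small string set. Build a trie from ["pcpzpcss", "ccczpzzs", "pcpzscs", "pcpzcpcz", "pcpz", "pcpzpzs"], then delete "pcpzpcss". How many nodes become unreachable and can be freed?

3

After clearing the end-marker at "pcpzpcss", prune upward until reaching a node still needed by another word.
The suffix "css" (3 nodes) is used only by "pcpzpcss"; the node for "pcpzp" still has the child "z", so pruning stops there.
Nodes removed: 3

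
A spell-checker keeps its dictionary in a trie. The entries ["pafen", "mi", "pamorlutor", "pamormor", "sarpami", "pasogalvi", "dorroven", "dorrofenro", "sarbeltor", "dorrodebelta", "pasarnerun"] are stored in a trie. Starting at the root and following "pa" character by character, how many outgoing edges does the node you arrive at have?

Walk "pa" from the root, arriving at one node.
Characters that immediately follow "pa" among the stored strings: {f, m, s}.
That node has 3 child edges.

3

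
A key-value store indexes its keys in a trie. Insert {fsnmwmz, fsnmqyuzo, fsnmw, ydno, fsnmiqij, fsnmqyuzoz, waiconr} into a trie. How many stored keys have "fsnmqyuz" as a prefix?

2

Walk to "fsnmqyuz"; the words in its subtree are exactly those with that prefix.
Matches: "fsnmqyuzo", "fsnmqyuzoz"
Count: 2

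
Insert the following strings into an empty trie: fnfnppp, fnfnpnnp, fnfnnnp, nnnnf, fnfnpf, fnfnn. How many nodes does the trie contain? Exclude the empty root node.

Trie structure (* marks end of a word):
(root)
├─ f
│  └─ n
│     └─ f
│        └─ n
│           ├─ n *
│           │  └─ n
│           │     └─ p *
│           └─ p
│              ├─ f *
│              ├─ n
│              │  └─ n
│              │     └─ p *
│              └─ p
│                 └─ p *
└─ n
   └─ n
      └─ n
         └─ n
            └─ f *
Counting every labelled node above: 19.

19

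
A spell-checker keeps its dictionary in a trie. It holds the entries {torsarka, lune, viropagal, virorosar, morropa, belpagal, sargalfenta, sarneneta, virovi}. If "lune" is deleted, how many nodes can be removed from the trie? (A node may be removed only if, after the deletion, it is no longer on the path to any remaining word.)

Walk "lune" from the leaf back toward the root, removing each node that no remaining word uses.
No other word shares any prefix with "lune", so all 4 of its nodes go.
Nodes removed: 4

4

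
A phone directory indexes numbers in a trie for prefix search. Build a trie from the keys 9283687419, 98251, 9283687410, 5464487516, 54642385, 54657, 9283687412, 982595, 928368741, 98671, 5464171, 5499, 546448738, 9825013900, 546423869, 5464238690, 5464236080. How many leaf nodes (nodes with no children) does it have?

Leaves are exactly the stored words that no other stored word extends.
Those words: "5464171", "5464236080", "54642385", "5464238690", "546448738", "5464487516", "54657", "5499", "9283687410", "9283687412", "9283687419", "9825013900", "98251", "982595", "98671"
Leaf count: 15

15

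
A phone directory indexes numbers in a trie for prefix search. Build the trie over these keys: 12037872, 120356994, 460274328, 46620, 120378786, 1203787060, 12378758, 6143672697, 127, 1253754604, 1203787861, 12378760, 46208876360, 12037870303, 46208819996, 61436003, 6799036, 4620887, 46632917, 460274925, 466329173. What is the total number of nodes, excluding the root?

Count nodes per top-level branch (shared prefixes stored once):
  '1'-branch (120356994, 12037870303, 1203787060, 12037872, 120378786, 1203787861, 12378758, 12378760, 1253754604, 127): 39 nodes
  '4'-branch (460274328, 460274925, 46208819996, 4620887, 46208876360, 46620, 46632917, 466329173): 35 nodes
  '6'-branch (61436003, 6143672697, 6799036): 19 nodes
Sum: 93

93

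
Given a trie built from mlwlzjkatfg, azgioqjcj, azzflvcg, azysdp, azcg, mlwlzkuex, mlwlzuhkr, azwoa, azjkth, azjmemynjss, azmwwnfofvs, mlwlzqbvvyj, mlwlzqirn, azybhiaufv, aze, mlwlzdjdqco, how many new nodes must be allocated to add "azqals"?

4

Walking "azqals" from the root, the first 2 characters ("az") follow existing edges; "q" is the first miss.
New nodes needed: |"azqals"| − 2 = 6 − 2 = 4.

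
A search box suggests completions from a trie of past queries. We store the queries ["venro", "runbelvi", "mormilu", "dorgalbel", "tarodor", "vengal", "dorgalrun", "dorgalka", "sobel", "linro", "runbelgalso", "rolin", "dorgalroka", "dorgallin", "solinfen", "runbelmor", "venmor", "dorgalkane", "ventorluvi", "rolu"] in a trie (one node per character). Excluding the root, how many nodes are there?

Count nodes per top-level branch (shared prefixes stored once):
  'd'-branch (dorgalbel, dorgalka, dorgalkane, dorgallin, dorgalroka, dorgalrun): 22 nodes
  'l'-branch (linro): 5 nodes
  'm'-branch (mormilu): 7 nodes
  'r'-branch (rolin, rolu, runbelgalso, runbelmor, runbelvi): 21 nodes
  's'-branch (sobel, solinfen): 11 nodes
  't'-branch (tarodor): 7 nodes
  'v'-branch (vengal, venmor, venro, ventorluvi): 18 nodes
Sum: 91

91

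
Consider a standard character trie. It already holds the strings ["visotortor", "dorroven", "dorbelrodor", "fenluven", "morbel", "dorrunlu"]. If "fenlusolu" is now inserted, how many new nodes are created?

4

"fenlu" is already a path in the trie; the remaining "solu" must be added.
New nodes needed: |"fenlusolu"| − 5 = 9 − 5 = 4.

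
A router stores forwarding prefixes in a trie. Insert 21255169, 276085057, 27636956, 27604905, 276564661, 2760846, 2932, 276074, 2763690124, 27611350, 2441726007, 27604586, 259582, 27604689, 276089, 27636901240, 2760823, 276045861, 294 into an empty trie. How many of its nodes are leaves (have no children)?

Leaves are exactly the stored words that no other stored word extends.
Those words: "21255169", "2441726007", "259582", "276045861", "27604689", "27604905", "276074", "2760823", "2760846", "276085057", "276089", "27611350", "27636901240", "27636956", "276564661", "2932", "294"
Leaf count: 17

17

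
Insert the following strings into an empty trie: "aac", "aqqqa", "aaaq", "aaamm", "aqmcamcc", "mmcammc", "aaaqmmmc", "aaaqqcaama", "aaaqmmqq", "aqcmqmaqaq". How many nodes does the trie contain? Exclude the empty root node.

Trace insertions, counting only characters that open a new branch:
  "aac" → 3 new (a, a, c)
  "aqqqa" → prefix "a" already present; 4 new (q, q, q, a)
  "aaaq" → prefix "aa" already present; 2 new (a, q)
  "aaamm" → prefix "aaa" already present; 2 new (m, m)
  "aqmcamcc" → prefix "aq" already present; 6 new (m, c, a, m, c, c)
  "mmcammc" → 7 new (m, m, c, a, m, m, c)
  "aaaqmmmc" → prefix "aaaq" already present; 4 new (m, m, m, c)
  "aaaqqcaama" → prefix "aaaq" already present; 6 new (q, c, a, a, m, a)
  "aaaqmmqq" → prefix "aaaqmm" already present; 2 new (q, q)
  "aqcmqmaqaq" → prefix "aq" already present; 8 new (c, m, q, m, a, q, a, q)
Total nodes = 3 + 4 + 2 + 2 + 6 + 7 + 4 + 6 + 2 + 8 = 44

44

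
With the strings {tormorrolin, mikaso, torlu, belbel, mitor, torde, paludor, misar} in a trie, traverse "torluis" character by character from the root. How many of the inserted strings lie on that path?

Walk "torluis" from the root; an end-of-word marker is hit whenever a stored word is a prefix of "torluis".
Prefixes of the query that are stored words: "torlu"
Count: 1

1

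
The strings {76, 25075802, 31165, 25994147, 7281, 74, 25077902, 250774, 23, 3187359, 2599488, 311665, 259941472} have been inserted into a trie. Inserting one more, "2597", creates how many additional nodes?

1

Walking "2597" from the root, the first 3 characters ("259") follow existing edges; "7" is the first miss.
New nodes needed: |"2597"| − 3 = 4 − 3 = 1.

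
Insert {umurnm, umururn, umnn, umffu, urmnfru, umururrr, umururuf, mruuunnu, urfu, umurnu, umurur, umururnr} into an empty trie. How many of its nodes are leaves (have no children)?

Leaves are exactly the stored words that no other stored word extends.
Those words: "mruuunnu", "umffu", "umnn", "umurnm", "umurnu", "umururnr", "umururrr", "umururuf", "urfu", "urmnfru"
Leaf count: 10

10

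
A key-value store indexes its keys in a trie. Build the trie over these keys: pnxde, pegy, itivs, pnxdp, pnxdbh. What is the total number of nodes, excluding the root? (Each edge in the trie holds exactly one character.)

16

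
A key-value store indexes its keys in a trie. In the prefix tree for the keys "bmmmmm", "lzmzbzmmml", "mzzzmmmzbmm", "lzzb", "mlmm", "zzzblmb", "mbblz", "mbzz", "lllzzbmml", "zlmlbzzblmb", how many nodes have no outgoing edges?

10

Leaves are exactly the stored words that no other stored word extends.
Those words: "bmmmmm", "lllzzbmml", "lzmzbzmmml", "lzzb", "mbblz", "mbzz", "mlmm", "mzzzmmmzbmm", "zlmlbzzblmb", "zzzblmb"
Leaf count: 10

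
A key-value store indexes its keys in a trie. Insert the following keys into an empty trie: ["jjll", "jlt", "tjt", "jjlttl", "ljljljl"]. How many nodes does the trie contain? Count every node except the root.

19

Trie structure (* marks end of a word):
(root)
├─ j
│  ├─ j
│  │  └─ l
│  │     ├─ l *
│  │     └─ t
│  │        └─ t
│  │           └─ l *
│  └─ l
│     └─ t *
├─ l
│  └─ j
│     └─ l
│        └─ j
│           └─ l
│              └─ j
│                 └─ l *
└─ t
   └─ j
      └─ t *
Counting every labelled node above: 19.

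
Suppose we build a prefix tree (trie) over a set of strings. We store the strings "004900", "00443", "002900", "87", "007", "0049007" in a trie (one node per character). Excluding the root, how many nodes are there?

16

Trace insertions, counting only characters that open a new branch:
  "004900" → 6 new (0, 0, 4, 9, 0, 0)
  "00443" → prefix "004" already present; 2 new (4, 3)
  "002900" → prefix "00" already present; 4 new (2, 9, 0, 0)
  "87" → 2 new (8, 7)
  "007" → prefix "00" already present; 1 new (7)
  "0049007" → prefix "004900" already present; 1 new (7)
Total nodes = 6 + 2 + 4 + 2 + 1 + 1 = 16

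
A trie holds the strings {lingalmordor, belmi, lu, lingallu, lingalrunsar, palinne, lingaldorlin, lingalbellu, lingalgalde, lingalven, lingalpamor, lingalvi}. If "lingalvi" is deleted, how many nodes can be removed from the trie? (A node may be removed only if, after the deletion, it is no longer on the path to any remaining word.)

After clearing the end-marker at "lingalvi", prune upward until reaching a node still needed by another word.
The suffix "i" (1 node) is used only by "lingalvi"; the node for "lingalv" still has the child "e", so pruning stops there.
Nodes removed: 1

1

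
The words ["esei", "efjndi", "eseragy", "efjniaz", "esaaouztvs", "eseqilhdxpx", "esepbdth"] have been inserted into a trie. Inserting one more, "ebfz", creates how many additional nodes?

3

The longest prefix of "ebfz" already in the trie is "e" (length 1).
New nodes needed: |"ebfz"| − 1 = 4 − 1 = 3.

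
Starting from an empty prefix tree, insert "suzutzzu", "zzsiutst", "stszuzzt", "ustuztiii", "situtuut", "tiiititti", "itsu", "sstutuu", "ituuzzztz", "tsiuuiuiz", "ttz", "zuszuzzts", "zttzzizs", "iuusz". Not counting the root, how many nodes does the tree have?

94

Insert word by word; a character creates a node only if that edge doesn't already exist:
  "suzutzzu" → 8 new (s, u, z, u, t, z, z, u)
  "zzsiutst" → 8 new (z, z, s, i, u, t, s, t)
  "stszuzzt" → prefix "s" already present; 7 new (t, s, z, u, z, z, t)
  "ustuztiii" → 9 new (u, s, t, u, z, t, i, i, i)
  "situtuut" → prefix "s" already present; 7 new (i, t, u, t, u, u, t)
  "tiiititti" → 9 new (t, i, i, i, t, i, t, t, i)
  "itsu" → 4 new (i, t, s, u)
  "sstutuu" → prefix "s" already present; 6 new (s, t, u, t, u, u)
  "ituuzzztz" → prefix "it" already present; 7 new (u, u, z, z, z, t, z)
  "tsiuuiuiz" → prefix "t" already present; 8 new (s, i, u, u, i, u, i, z)
  "ttz" → prefix "t" already present; 2 new (t, z)
  "zuszuzzts" → prefix "z" already present; 8 new (u, s, z, u, z, z, t, s)
  "zttzzizs" → prefix "z" already present; 7 new (t, t, z, z, i, z, s)
  "iuusz" → prefix "i" already present; 4 new (u, u, s, z)
Total nodes = 8 + 8 + 7 + 9 + 7 + 9 + 4 + 6 + 7 + 8 + 2 + 8 + 7 + 4 = 94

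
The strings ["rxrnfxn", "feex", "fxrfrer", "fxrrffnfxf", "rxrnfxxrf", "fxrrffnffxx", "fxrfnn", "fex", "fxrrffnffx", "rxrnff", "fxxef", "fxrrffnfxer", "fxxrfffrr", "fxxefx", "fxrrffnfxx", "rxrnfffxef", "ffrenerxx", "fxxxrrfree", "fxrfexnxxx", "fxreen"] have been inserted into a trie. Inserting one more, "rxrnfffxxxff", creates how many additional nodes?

"rxrnfffx" is already a path in the trie; the remaining "xxff" must be added.
New nodes needed: |"rxrnfffxxxff"| − 8 = 12 − 8 = 4.

4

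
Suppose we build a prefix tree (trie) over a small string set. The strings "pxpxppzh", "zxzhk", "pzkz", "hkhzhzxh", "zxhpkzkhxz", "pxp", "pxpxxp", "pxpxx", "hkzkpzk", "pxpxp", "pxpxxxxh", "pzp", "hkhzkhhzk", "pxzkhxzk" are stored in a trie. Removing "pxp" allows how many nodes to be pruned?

After clearing the end-marker at "pxp", prune upward until reaching a node still needed by another word.
Every node on "pxp" is still needed (e.g. by "pxpxppzh"), so nothing is freed.
Nodes removed: 0

0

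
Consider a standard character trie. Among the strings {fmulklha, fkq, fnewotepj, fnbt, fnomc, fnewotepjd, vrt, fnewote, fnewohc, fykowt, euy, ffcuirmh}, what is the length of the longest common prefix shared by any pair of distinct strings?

Look for the deepest trie node that still has at least two words in its subtree.
"fnewotepj" and "fnewotepjd" agree on "fnewotepj" (9 characters) before diverging; nothing deeper is shared.
Longest shared-prefix length: 9

9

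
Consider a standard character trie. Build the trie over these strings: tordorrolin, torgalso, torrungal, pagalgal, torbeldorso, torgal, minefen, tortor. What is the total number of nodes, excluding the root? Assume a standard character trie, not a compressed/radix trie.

Insert word by word; a character creates a node only if that edge doesn't already exist:
  "tordorrolin" → 11 new (t, o, r, d, o, r, r, o, l, i, n)
  "torgalso" → prefix "tor" already present; 5 new (g, a, l, s, o)
  "torrungal" → prefix "tor" already present; 6 new (r, u, n, g, a, l)
  "pagalgal" → 8 new (p, a, g, a, l, g, a, l)
  "torbeldorso" → prefix "tor" already present; 8 new (b, e, l, d, o, r, s, o)
  "torgal" → prefix "torgal" already present; 0 new (none)
  "minefen" → 7 new (m, i, n, e, f, e, n)
  "tortor" → prefix "tor" already present; 3 new (t, o, r)
Total nodes = 11 + 5 + 6 + 8 + 8 + 0 + 7 + 3 = 48

48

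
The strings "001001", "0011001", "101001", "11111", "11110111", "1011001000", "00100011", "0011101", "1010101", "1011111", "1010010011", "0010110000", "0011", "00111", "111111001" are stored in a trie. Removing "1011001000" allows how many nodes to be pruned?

6

A node on "1011001000"'s path can go only if nothing else ends at it or branches off below it.
The suffix "001000" (6 nodes) is used only by "1011001000"; the node for "1011" still has the child "1", so pruning stops there.
Nodes removed: 6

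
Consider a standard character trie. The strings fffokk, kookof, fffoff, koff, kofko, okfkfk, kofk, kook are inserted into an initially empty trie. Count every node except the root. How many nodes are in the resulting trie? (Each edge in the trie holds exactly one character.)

24

Count nodes per top-level branch (shared prefixes stored once):
  'f'-branch (fffoff, fffokk): 8 nodes
  'k'-branch (koff, kofk, kofko, kook, kookof): 10 nodes
  'o'-branch (okfkfk): 6 nodes
Sum: 24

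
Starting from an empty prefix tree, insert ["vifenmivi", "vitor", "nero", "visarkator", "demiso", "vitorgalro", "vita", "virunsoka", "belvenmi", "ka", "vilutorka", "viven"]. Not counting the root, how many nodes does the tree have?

63

Trace insertions, counting only characters that open a new branch:
  "vifenmivi" → 9 new (v, i, f, e, n, m, i, v, i)
  "vitor" → prefix "vi" already present; 3 new (t, o, r)
  "nero" → 4 new (n, e, r, o)
  "visarkator" → prefix "vi" already present; 8 new (s, a, r, k, a, t, o, r)
  "demiso" → 6 new (d, e, m, i, s, o)
  "vitorgalro" → prefix "vitor" already present; 5 new (g, a, l, r, o)
  "vita" → prefix "vit" already present; 1 new (a)
  "virunsoka" → prefix "vi" already present; 7 new (r, u, n, s, o, k, a)
  "belvenmi" → 8 new (b, e, l, v, e, n, m, i)
  "ka" → 2 new (k, a)
  "vilutorka" → prefix "vi" already present; 7 new (l, u, t, o, r, k, a)
  "viven" → prefix "vi" already present; 3 new (v, e, n)
Total nodes = 9 + 3 + 4 + 8 + 6 + 5 + 1 + 7 + 8 + 2 + 7 + 3 = 63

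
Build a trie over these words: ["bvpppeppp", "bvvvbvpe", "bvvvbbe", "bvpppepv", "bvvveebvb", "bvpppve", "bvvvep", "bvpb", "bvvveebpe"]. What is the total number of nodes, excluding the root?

29

Count nodes per top-level branch (shared prefixes stored once):
  'b'-branch (bvpb, bvpppeppp, bvpppepv, bvpppve, bvvvbbe, bvvvbvpe, bvvveebpe, bvvveebvb, bvvvep): 29 nodes
Sum: 29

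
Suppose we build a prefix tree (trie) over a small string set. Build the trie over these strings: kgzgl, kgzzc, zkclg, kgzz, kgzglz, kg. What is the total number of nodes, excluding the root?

13

Trie structure (* marks end of a word):
(root)
├─ k
│  └─ g *
│     └─ z
│        ├─ g
│        │  └─ l *
│        │     └─ z *
│        └─ z *
│           └─ c *
└─ z
   └─ k
      └─ c
         └─ l
            └─ g *
Counting every labelled node above: 13.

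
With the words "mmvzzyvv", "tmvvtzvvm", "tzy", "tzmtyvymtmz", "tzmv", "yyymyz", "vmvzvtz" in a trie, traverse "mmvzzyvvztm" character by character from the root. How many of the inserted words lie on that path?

Check each prefix of "mmvzzyvvztm" against the stored set — each match is an end-marker on the path.
Prefixes of the query that are stored words: "mmvzzyvv"
Count: 1

1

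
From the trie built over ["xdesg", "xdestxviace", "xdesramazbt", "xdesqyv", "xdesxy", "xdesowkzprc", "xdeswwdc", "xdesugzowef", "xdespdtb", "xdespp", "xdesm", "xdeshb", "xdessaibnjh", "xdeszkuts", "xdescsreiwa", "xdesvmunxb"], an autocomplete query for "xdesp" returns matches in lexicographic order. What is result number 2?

xdespp

Words with prefix "xdesp", in lexicographic order: "xdespdtb", "xdespp"
Position 2: xdespp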